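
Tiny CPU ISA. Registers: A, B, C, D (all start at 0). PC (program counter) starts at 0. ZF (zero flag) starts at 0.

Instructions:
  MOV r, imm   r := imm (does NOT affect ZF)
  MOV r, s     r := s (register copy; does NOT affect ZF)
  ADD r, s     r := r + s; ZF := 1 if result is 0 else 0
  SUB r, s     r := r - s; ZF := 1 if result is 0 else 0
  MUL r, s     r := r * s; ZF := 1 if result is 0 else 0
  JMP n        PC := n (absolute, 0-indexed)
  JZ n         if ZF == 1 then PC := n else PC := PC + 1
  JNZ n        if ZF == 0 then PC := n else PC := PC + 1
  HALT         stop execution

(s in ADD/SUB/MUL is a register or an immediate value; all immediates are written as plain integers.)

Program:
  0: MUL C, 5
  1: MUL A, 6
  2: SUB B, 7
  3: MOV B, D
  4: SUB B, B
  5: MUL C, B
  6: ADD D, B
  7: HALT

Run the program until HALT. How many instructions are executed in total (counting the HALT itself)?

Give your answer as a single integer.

Step 1: PC=0 exec 'MUL C, 5'. After: A=0 B=0 C=0 D=0 ZF=1 PC=1
Step 2: PC=1 exec 'MUL A, 6'. After: A=0 B=0 C=0 D=0 ZF=1 PC=2
Step 3: PC=2 exec 'SUB B, 7'. After: A=0 B=-7 C=0 D=0 ZF=0 PC=3
Step 4: PC=3 exec 'MOV B, D'. After: A=0 B=0 C=0 D=0 ZF=0 PC=4
Step 5: PC=4 exec 'SUB B, B'. After: A=0 B=0 C=0 D=0 ZF=1 PC=5
Step 6: PC=5 exec 'MUL C, B'. After: A=0 B=0 C=0 D=0 ZF=1 PC=6
Step 7: PC=6 exec 'ADD D, B'. After: A=0 B=0 C=0 D=0 ZF=1 PC=7
Step 8: PC=7 exec 'HALT'. After: A=0 B=0 C=0 D=0 ZF=1 PC=7 HALTED
Total instructions executed: 8

Answer: 8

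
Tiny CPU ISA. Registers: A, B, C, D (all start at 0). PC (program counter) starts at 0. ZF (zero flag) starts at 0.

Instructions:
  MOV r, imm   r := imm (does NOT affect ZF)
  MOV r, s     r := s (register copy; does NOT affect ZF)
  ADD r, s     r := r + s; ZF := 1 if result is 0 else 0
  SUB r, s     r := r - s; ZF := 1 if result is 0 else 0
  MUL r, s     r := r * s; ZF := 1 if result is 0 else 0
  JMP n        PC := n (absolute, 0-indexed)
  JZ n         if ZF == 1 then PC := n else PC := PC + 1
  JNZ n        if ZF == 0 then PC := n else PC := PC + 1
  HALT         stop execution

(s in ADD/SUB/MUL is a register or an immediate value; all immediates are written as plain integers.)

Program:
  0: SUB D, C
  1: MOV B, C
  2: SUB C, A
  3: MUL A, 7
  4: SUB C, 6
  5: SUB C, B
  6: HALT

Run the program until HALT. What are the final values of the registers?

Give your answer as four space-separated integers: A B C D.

Answer: 0 0 -6 0

Derivation:
Step 1: PC=0 exec 'SUB D, C'. After: A=0 B=0 C=0 D=0 ZF=1 PC=1
Step 2: PC=1 exec 'MOV B, C'. After: A=0 B=0 C=0 D=0 ZF=1 PC=2
Step 3: PC=2 exec 'SUB C, A'. After: A=0 B=0 C=0 D=0 ZF=1 PC=3
Step 4: PC=3 exec 'MUL A, 7'. After: A=0 B=0 C=0 D=0 ZF=1 PC=4
Step 5: PC=4 exec 'SUB C, 6'. After: A=0 B=0 C=-6 D=0 ZF=0 PC=5
Step 6: PC=5 exec 'SUB C, B'. After: A=0 B=0 C=-6 D=0 ZF=0 PC=6
Step 7: PC=6 exec 'HALT'. After: A=0 B=0 C=-6 D=0 ZF=0 PC=6 HALTED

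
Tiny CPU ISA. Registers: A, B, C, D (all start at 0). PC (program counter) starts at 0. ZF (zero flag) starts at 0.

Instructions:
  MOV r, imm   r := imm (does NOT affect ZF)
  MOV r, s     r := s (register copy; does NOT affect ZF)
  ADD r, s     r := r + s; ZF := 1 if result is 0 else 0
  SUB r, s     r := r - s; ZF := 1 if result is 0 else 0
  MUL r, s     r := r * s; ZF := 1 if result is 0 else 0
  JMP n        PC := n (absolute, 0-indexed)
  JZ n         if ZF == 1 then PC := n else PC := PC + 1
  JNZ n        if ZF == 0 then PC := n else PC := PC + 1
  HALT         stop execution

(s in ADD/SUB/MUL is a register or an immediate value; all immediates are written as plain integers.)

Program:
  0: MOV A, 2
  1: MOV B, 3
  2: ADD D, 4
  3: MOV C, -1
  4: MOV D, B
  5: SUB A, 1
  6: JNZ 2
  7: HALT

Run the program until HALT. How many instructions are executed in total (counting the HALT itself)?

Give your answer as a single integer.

Step 1: PC=0 exec 'MOV A, 2'. After: A=2 B=0 C=0 D=0 ZF=0 PC=1
Step 2: PC=1 exec 'MOV B, 3'. After: A=2 B=3 C=0 D=0 ZF=0 PC=2
Step 3: PC=2 exec 'ADD D, 4'. After: A=2 B=3 C=0 D=4 ZF=0 PC=3
Step 4: PC=3 exec 'MOV C, -1'. After: A=2 B=3 C=-1 D=4 ZF=0 PC=4
Step 5: PC=4 exec 'MOV D, B'. After: A=2 B=3 C=-1 D=3 ZF=0 PC=5
Step 6: PC=5 exec 'SUB A, 1'. After: A=1 B=3 C=-1 D=3 ZF=0 PC=6
Step 7: PC=6 exec 'JNZ 2'. After: A=1 B=3 C=-1 D=3 ZF=0 PC=2
Step 8: PC=2 exec 'ADD D, 4'. After: A=1 B=3 C=-1 D=7 ZF=0 PC=3
Step 9: PC=3 exec 'MOV C, -1'. After: A=1 B=3 C=-1 D=7 ZF=0 PC=4
Step 10: PC=4 exec 'MOV D, B'. After: A=1 B=3 C=-1 D=3 ZF=0 PC=5
Step 11: PC=5 exec 'SUB A, 1'. After: A=0 B=3 C=-1 D=3 ZF=1 PC=6
Step 12: PC=6 exec 'JNZ 2'. After: A=0 B=3 C=-1 D=3 ZF=1 PC=7
Step 13: PC=7 exec 'HALT'. After: A=0 B=3 C=-1 D=3 ZF=1 PC=7 HALTED
Total instructions executed: 13

Answer: 13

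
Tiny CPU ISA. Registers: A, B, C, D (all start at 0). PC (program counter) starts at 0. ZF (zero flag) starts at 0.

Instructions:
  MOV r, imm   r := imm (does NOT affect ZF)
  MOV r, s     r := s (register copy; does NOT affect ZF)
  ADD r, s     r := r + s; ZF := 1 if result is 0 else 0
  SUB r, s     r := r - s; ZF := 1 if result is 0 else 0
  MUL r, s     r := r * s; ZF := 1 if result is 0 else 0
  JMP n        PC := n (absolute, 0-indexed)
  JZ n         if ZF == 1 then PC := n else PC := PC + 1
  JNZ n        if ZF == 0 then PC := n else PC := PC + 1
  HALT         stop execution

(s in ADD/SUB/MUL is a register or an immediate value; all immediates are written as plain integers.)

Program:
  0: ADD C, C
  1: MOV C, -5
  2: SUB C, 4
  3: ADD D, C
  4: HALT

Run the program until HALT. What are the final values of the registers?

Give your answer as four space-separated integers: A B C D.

Step 1: PC=0 exec 'ADD C, C'. After: A=0 B=0 C=0 D=0 ZF=1 PC=1
Step 2: PC=1 exec 'MOV C, -5'. After: A=0 B=0 C=-5 D=0 ZF=1 PC=2
Step 3: PC=2 exec 'SUB C, 4'. After: A=0 B=0 C=-9 D=0 ZF=0 PC=3
Step 4: PC=3 exec 'ADD D, C'. After: A=0 B=0 C=-9 D=-9 ZF=0 PC=4
Step 5: PC=4 exec 'HALT'. After: A=0 B=0 C=-9 D=-9 ZF=0 PC=4 HALTED

Answer: 0 0 -9 -9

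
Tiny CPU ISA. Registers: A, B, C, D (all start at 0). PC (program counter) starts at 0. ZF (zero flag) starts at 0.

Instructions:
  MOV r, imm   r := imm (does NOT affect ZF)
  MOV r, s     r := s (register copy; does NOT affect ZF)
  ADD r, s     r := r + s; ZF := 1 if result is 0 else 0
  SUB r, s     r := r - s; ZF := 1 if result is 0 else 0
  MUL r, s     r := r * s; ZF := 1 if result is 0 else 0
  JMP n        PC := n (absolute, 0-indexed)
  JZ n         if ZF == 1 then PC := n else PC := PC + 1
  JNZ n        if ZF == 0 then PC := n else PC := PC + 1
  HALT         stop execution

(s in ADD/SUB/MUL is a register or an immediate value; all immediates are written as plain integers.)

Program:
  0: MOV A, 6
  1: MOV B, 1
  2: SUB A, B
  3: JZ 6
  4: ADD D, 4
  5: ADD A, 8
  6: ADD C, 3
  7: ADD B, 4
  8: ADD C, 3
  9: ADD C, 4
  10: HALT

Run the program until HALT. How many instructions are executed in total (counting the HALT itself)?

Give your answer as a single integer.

Answer: 11

Derivation:
Step 1: PC=0 exec 'MOV A, 6'. After: A=6 B=0 C=0 D=0 ZF=0 PC=1
Step 2: PC=1 exec 'MOV B, 1'. After: A=6 B=1 C=0 D=0 ZF=0 PC=2
Step 3: PC=2 exec 'SUB A, B'. After: A=5 B=1 C=0 D=0 ZF=0 PC=3
Step 4: PC=3 exec 'JZ 6'. After: A=5 B=1 C=0 D=0 ZF=0 PC=4
Step 5: PC=4 exec 'ADD D, 4'. After: A=5 B=1 C=0 D=4 ZF=0 PC=5
Step 6: PC=5 exec 'ADD A, 8'. After: A=13 B=1 C=0 D=4 ZF=0 PC=6
Step 7: PC=6 exec 'ADD C, 3'. After: A=13 B=1 C=3 D=4 ZF=0 PC=7
Step 8: PC=7 exec 'ADD B, 4'. After: A=13 B=5 C=3 D=4 ZF=0 PC=8
Step 9: PC=8 exec 'ADD C, 3'. After: A=13 B=5 C=6 D=4 ZF=0 PC=9
Step 10: PC=9 exec 'ADD C, 4'. After: A=13 B=5 C=10 D=4 ZF=0 PC=10
Step 11: PC=10 exec 'HALT'. After: A=13 B=5 C=10 D=4 ZF=0 PC=10 HALTED
Total instructions executed: 11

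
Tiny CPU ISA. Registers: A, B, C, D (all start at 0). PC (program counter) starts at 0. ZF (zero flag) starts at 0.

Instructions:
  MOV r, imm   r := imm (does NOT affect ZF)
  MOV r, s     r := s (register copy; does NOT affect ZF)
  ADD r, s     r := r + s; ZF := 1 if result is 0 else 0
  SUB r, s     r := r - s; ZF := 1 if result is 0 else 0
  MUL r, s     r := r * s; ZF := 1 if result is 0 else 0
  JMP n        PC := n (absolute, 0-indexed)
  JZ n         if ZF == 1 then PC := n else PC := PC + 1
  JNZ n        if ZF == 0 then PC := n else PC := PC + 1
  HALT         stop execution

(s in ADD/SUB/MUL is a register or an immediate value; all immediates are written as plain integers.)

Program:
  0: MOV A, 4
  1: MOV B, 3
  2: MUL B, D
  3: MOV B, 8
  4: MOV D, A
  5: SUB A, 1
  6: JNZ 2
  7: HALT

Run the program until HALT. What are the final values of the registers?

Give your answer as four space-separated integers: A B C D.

Answer: 0 8 0 1

Derivation:
Step 1: PC=0 exec 'MOV A, 4'. After: A=4 B=0 C=0 D=0 ZF=0 PC=1
Step 2: PC=1 exec 'MOV B, 3'. After: A=4 B=3 C=0 D=0 ZF=0 PC=2
Step 3: PC=2 exec 'MUL B, D'. After: A=4 B=0 C=0 D=0 ZF=1 PC=3
Step 4: PC=3 exec 'MOV B, 8'. After: A=4 B=8 C=0 D=0 ZF=1 PC=4
Step 5: PC=4 exec 'MOV D, A'. After: A=4 B=8 C=0 D=4 ZF=1 PC=5
Step 6: PC=5 exec 'SUB A, 1'. After: A=3 B=8 C=0 D=4 ZF=0 PC=6
Step 7: PC=6 exec 'JNZ 2'. After: A=3 B=8 C=0 D=4 ZF=0 PC=2
Step 8: PC=2 exec 'MUL B, D'. After: A=3 B=32 C=0 D=4 ZF=0 PC=3
Step 9: PC=3 exec 'MOV B, 8'. After: A=3 B=8 C=0 D=4 ZF=0 PC=4
Step 10: PC=4 exec 'MOV D, A'. After: A=3 B=8 C=0 D=3 ZF=0 PC=5
Step 11: PC=5 exec 'SUB A, 1'. After: A=2 B=8 C=0 D=3 ZF=0 PC=6
Step 12: PC=6 exec 'JNZ 2'. After: A=2 B=8 C=0 D=3 ZF=0 PC=2
Step 13: PC=2 exec 'MUL B, D'. After: A=2 B=24 C=0 D=3 ZF=0 PC=3
Step 14: PC=3 exec 'MOV B, 8'. After: A=2 B=8 C=0 D=3 ZF=0 PC=4
Step 15: PC=4 exec 'MOV D, A'. After: A=2 B=8 C=0 D=2 ZF=0 PC=5
Step 16: PC=5 exec 'SUB A, 1'. After: A=1 B=8 C=0 D=2 ZF=0 PC=6
Step 17: PC=6 exec 'JNZ 2'. After: A=1 B=8 C=0 D=2 ZF=0 PC=2
Step 18: PC=2 exec 'MUL B, D'. After: A=1 B=16 C=0 D=2 ZF=0 PC=3
Step 19: PC=3 exec 'MOV B, 8'. After: A=1 B=8 C=0 D=2 ZF=0 PC=4
Step 20: PC=4 exec 'MOV D, A'. After: A=1 B=8 C=0 D=1 ZF=0 PC=5
Step 21: PC=5 exec 'SUB A, 1'. After: A=0 B=8 C=0 D=1 ZF=1 PC=6
Step 22: PC=6 exec 'JNZ 2'. After: A=0 B=8 C=0 D=1 ZF=1 PC=7
Step 23: PC=7 exec 'HALT'. After: A=0 B=8 C=0 D=1 ZF=1 PC=7 HALTED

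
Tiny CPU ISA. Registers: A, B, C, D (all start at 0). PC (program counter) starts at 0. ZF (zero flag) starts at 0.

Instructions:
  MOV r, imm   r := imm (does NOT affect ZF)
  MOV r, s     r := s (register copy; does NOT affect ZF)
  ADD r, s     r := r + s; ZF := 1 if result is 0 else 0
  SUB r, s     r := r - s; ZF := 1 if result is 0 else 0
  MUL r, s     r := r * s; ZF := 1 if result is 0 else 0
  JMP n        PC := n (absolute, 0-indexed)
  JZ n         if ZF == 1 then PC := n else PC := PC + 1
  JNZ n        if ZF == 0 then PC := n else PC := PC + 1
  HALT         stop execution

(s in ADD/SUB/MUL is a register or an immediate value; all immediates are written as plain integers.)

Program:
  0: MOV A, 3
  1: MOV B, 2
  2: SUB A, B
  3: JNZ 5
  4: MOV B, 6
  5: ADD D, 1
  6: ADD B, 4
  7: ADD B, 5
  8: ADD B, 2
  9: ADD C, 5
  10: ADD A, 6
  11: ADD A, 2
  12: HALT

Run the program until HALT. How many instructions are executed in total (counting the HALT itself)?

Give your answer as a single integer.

Step 1: PC=0 exec 'MOV A, 3'. After: A=3 B=0 C=0 D=0 ZF=0 PC=1
Step 2: PC=1 exec 'MOV B, 2'. After: A=3 B=2 C=0 D=0 ZF=0 PC=2
Step 3: PC=2 exec 'SUB A, B'. After: A=1 B=2 C=0 D=0 ZF=0 PC=3
Step 4: PC=3 exec 'JNZ 5'. After: A=1 B=2 C=0 D=0 ZF=0 PC=5
Step 5: PC=5 exec 'ADD D, 1'. After: A=1 B=2 C=0 D=1 ZF=0 PC=6
Step 6: PC=6 exec 'ADD B, 4'. After: A=1 B=6 C=0 D=1 ZF=0 PC=7
Step 7: PC=7 exec 'ADD B, 5'. After: A=1 B=11 C=0 D=1 ZF=0 PC=8
Step 8: PC=8 exec 'ADD B, 2'. After: A=1 B=13 C=0 D=1 ZF=0 PC=9
Step 9: PC=9 exec 'ADD C, 5'. After: A=1 B=13 C=5 D=1 ZF=0 PC=10
Step 10: PC=10 exec 'ADD A, 6'. After: A=7 B=13 C=5 D=1 ZF=0 PC=11
Step 11: PC=11 exec 'ADD A, 2'. After: A=9 B=13 C=5 D=1 ZF=0 PC=12
Step 12: PC=12 exec 'HALT'. After: A=9 B=13 C=5 D=1 ZF=0 PC=12 HALTED
Total instructions executed: 12

Answer: 12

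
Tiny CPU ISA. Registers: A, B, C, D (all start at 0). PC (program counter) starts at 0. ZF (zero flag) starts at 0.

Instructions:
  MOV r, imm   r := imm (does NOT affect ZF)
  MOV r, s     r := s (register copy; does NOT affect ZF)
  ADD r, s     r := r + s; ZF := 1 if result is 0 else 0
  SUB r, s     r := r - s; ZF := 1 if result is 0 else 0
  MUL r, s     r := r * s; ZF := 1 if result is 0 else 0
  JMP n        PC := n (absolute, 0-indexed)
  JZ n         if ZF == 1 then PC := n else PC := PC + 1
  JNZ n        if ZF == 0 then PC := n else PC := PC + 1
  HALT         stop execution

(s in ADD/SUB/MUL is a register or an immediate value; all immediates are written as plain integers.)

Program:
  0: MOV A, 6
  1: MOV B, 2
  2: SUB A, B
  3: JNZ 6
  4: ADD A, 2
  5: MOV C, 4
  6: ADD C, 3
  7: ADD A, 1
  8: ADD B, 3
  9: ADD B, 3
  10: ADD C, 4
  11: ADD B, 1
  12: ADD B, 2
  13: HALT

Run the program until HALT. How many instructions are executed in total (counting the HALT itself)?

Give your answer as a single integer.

Step 1: PC=0 exec 'MOV A, 6'. After: A=6 B=0 C=0 D=0 ZF=0 PC=1
Step 2: PC=1 exec 'MOV B, 2'. After: A=6 B=2 C=0 D=0 ZF=0 PC=2
Step 3: PC=2 exec 'SUB A, B'. After: A=4 B=2 C=0 D=0 ZF=0 PC=3
Step 4: PC=3 exec 'JNZ 6'. After: A=4 B=2 C=0 D=0 ZF=0 PC=6
Step 5: PC=6 exec 'ADD C, 3'. After: A=4 B=2 C=3 D=0 ZF=0 PC=7
Step 6: PC=7 exec 'ADD A, 1'. After: A=5 B=2 C=3 D=0 ZF=0 PC=8
Step 7: PC=8 exec 'ADD B, 3'. After: A=5 B=5 C=3 D=0 ZF=0 PC=9
Step 8: PC=9 exec 'ADD B, 3'. After: A=5 B=8 C=3 D=0 ZF=0 PC=10
Step 9: PC=10 exec 'ADD C, 4'. After: A=5 B=8 C=7 D=0 ZF=0 PC=11
Step 10: PC=11 exec 'ADD B, 1'. After: A=5 B=9 C=7 D=0 ZF=0 PC=12
Step 11: PC=12 exec 'ADD B, 2'. After: A=5 B=11 C=7 D=0 ZF=0 PC=13
Step 12: PC=13 exec 'HALT'. After: A=5 B=11 C=7 D=0 ZF=0 PC=13 HALTED
Total instructions executed: 12

Answer: 12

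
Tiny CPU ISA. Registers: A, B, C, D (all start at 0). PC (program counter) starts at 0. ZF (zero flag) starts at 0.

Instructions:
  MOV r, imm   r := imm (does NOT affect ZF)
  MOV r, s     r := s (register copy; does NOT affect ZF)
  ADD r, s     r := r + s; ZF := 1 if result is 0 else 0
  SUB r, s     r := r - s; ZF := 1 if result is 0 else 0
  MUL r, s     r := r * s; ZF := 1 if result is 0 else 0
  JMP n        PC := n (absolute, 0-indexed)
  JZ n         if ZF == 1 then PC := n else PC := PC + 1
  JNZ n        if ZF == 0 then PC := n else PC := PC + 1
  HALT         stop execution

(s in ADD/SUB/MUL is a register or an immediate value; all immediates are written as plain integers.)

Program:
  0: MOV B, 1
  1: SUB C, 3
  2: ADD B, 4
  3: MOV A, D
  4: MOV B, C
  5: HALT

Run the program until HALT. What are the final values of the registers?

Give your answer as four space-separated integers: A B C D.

Step 1: PC=0 exec 'MOV B, 1'. After: A=0 B=1 C=0 D=0 ZF=0 PC=1
Step 2: PC=1 exec 'SUB C, 3'. After: A=0 B=1 C=-3 D=0 ZF=0 PC=2
Step 3: PC=2 exec 'ADD B, 4'. After: A=0 B=5 C=-3 D=0 ZF=0 PC=3
Step 4: PC=3 exec 'MOV A, D'. After: A=0 B=5 C=-3 D=0 ZF=0 PC=4
Step 5: PC=4 exec 'MOV B, C'. After: A=0 B=-3 C=-3 D=0 ZF=0 PC=5
Step 6: PC=5 exec 'HALT'. After: A=0 B=-3 C=-3 D=0 ZF=0 PC=5 HALTED

Answer: 0 -3 -3 0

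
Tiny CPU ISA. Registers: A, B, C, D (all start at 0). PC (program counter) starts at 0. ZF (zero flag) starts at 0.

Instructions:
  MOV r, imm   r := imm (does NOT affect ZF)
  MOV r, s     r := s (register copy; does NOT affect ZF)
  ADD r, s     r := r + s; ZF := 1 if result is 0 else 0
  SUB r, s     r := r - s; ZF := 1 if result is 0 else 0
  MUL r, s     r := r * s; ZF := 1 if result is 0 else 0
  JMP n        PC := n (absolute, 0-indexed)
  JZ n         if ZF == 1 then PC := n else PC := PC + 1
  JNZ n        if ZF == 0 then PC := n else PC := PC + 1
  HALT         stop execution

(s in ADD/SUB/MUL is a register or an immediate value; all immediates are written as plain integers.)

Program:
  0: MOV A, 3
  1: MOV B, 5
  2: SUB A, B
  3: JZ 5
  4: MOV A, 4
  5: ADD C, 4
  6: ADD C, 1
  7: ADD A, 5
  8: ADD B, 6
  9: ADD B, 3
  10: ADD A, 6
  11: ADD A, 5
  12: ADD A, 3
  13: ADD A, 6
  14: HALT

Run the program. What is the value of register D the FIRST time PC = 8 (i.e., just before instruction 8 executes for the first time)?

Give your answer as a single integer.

Step 1: PC=0 exec 'MOV A, 3'. After: A=3 B=0 C=0 D=0 ZF=0 PC=1
Step 2: PC=1 exec 'MOV B, 5'. After: A=3 B=5 C=0 D=0 ZF=0 PC=2
Step 3: PC=2 exec 'SUB A, B'. After: A=-2 B=5 C=0 D=0 ZF=0 PC=3
Step 4: PC=3 exec 'JZ 5'. After: A=-2 B=5 C=0 D=0 ZF=0 PC=4
Step 5: PC=4 exec 'MOV A, 4'. After: A=4 B=5 C=0 D=0 ZF=0 PC=5
Step 6: PC=5 exec 'ADD C, 4'. After: A=4 B=5 C=4 D=0 ZF=0 PC=6
Step 7: PC=6 exec 'ADD C, 1'. After: A=4 B=5 C=5 D=0 ZF=0 PC=7
Step 8: PC=7 exec 'ADD A, 5'. After: A=9 B=5 C=5 D=0 ZF=0 PC=8
First time PC=8: D=0

0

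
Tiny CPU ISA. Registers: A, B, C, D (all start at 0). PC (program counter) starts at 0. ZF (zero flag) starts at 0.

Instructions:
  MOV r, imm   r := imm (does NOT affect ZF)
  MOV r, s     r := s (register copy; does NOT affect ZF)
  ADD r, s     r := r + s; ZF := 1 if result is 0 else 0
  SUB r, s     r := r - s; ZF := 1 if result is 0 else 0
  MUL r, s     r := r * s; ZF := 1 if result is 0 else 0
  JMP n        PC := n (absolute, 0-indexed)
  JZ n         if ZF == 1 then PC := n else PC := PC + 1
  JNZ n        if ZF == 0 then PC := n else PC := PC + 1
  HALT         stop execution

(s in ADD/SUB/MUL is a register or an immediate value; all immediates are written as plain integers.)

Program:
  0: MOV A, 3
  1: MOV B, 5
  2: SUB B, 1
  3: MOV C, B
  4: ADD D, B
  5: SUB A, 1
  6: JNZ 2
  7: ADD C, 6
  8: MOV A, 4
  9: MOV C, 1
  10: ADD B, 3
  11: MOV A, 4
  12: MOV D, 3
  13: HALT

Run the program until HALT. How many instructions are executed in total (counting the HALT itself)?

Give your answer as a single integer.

Step 1: PC=0 exec 'MOV A, 3'. After: A=3 B=0 C=0 D=0 ZF=0 PC=1
Step 2: PC=1 exec 'MOV B, 5'. After: A=3 B=5 C=0 D=0 ZF=0 PC=2
Step 3: PC=2 exec 'SUB B, 1'. After: A=3 B=4 C=0 D=0 ZF=0 PC=3
Step 4: PC=3 exec 'MOV C, B'. After: A=3 B=4 C=4 D=0 ZF=0 PC=4
Step 5: PC=4 exec 'ADD D, B'. After: A=3 B=4 C=4 D=4 ZF=0 PC=5
Step 6: PC=5 exec 'SUB A, 1'. After: A=2 B=4 C=4 D=4 ZF=0 PC=6
Step 7: PC=6 exec 'JNZ 2'. After: A=2 B=4 C=4 D=4 ZF=0 PC=2
Step 8: PC=2 exec 'SUB B, 1'. After: A=2 B=3 C=4 D=4 ZF=0 PC=3
Step 9: PC=3 exec 'MOV C, B'. After: A=2 B=3 C=3 D=4 ZF=0 PC=4
Step 10: PC=4 exec 'ADD D, B'. After: A=2 B=3 C=3 D=7 ZF=0 PC=5
Step 11: PC=5 exec 'SUB A, 1'. After: A=1 B=3 C=3 D=7 ZF=0 PC=6
Step 12: PC=6 exec 'JNZ 2'. After: A=1 B=3 C=3 D=7 ZF=0 PC=2
Step 13: PC=2 exec 'SUB B, 1'. After: A=1 B=2 C=3 D=7 ZF=0 PC=3
Step 14: PC=3 exec 'MOV C, B'. After: A=1 B=2 C=2 D=7 ZF=0 PC=4
Step 15: PC=4 exec 'ADD D, B'. After: A=1 B=2 C=2 D=9 ZF=0 PC=5
Step 16: PC=5 exec 'SUB A, 1'. After: A=0 B=2 C=2 D=9 ZF=1 PC=6
Step 17: PC=6 exec 'JNZ 2'. After: A=0 B=2 C=2 D=9 ZF=1 PC=7
Step 18: PC=7 exec 'ADD C, 6'. After: A=0 B=2 C=8 D=9 ZF=0 PC=8
Step 19: PC=8 exec 'MOV A, 4'. After: A=4 B=2 C=8 D=9 ZF=0 PC=9
Step 20: PC=9 exec 'MOV C, 1'. After: A=4 B=2 C=1 D=9 ZF=0 PC=10
Step 21: PC=10 exec 'ADD B, 3'. After: A=4 B=5 C=1 D=9 ZF=0 PC=11
Step 22: PC=11 exec 'MOV A, 4'. After: A=4 B=5 C=1 D=9 ZF=0 PC=12
Step 23: PC=12 exec 'MOV D, 3'. After: A=4 B=5 C=1 D=3 ZF=0 PC=13
Step 24: PC=13 exec 'HALT'. After: A=4 B=5 C=1 D=3 ZF=0 PC=13 HALTED
Total instructions executed: 24

Answer: 24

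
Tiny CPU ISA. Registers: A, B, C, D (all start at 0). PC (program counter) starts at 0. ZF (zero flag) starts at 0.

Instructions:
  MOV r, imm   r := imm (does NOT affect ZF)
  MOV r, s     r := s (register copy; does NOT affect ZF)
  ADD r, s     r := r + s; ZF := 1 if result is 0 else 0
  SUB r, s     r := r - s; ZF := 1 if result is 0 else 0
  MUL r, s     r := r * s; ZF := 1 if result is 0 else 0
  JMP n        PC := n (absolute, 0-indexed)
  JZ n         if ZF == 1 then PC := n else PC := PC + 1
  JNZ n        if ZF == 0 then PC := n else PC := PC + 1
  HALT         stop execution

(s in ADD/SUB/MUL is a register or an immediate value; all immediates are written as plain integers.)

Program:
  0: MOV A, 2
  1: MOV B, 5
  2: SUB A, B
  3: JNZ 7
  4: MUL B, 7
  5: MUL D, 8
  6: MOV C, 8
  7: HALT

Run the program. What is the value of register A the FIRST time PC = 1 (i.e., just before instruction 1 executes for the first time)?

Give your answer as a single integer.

Step 1: PC=0 exec 'MOV A, 2'. After: A=2 B=0 C=0 D=0 ZF=0 PC=1
First time PC=1: A=2

2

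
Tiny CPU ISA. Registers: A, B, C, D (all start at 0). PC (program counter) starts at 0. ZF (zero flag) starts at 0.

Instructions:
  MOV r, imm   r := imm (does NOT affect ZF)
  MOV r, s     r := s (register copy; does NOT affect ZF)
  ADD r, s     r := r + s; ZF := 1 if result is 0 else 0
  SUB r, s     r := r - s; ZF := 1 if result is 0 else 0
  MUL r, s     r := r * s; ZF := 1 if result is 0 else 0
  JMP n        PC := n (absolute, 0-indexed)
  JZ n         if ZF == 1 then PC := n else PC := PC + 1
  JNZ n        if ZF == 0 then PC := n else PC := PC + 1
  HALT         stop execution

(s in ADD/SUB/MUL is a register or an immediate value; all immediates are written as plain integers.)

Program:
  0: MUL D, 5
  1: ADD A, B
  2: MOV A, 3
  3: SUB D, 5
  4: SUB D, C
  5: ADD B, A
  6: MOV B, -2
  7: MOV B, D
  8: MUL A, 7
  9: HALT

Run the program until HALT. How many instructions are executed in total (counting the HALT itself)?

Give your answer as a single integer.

Step 1: PC=0 exec 'MUL D, 5'. After: A=0 B=0 C=0 D=0 ZF=1 PC=1
Step 2: PC=1 exec 'ADD A, B'. After: A=0 B=0 C=0 D=0 ZF=1 PC=2
Step 3: PC=2 exec 'MOV A, 3'. After: A=3 B=0 C=0 D=0 ZF=1 PC=3
Step 4: PC=3 exec 'SUB D, 5'. After: A=3 B=0 C=0 D=-5 ZF=0 PC=4
Step 5: PC=4 exec 'SUB D, C'. After: A=3 B=0 C=0 D=-5 ZF=0 PC=5
Step 6: PC=5 exec 'ADD B, A'. After: A=3 B=3 C=0 D=-5 ZF=0 PC=6
Step 7: PC=6 exec 'MOV B, -2'. After: A=3 B=-2 C=0 D=-5 ZF=0 PC=7
Step 8: PC=7 exec 'MOV B, D'. After: A=3 B=-5 C=0 D=-5 ZF=0 PC=8
Step 9: PC=8 exec 'MUL A, 7'. After: A=21 B=-5 C=0 D=-5 ZF=0 PC=9
Step 10: PC=9 exec 'HALT'. After: A=21 B=-5 C=0 D=-5 ZF=0 PC=9 HALTED
Total instructions executed: 10

Answer: 10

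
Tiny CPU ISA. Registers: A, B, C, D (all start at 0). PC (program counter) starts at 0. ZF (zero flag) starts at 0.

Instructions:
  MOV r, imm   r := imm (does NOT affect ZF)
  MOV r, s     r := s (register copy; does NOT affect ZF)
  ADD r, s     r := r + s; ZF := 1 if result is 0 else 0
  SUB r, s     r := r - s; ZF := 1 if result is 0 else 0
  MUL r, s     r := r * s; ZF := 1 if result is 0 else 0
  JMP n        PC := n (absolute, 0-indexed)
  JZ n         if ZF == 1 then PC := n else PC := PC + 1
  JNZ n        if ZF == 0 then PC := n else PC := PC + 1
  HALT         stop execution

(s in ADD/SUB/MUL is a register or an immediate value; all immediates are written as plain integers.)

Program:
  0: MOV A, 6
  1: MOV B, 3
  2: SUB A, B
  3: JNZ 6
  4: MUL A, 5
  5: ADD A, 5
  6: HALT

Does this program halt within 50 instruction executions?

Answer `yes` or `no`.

Answer: yes

Derivation:
Step 1: PC=0 exec 'MOV A, 6'. After: A=6 B=0 C=0 D=0 ZF=0 PC=1
Step 2: PC=1 exec 'MOV B, 3'. After: A=6 B=3 C=0 D=0 ZF=0 PC=2
Step 3: PC=2 exec 'SUB A, B'. After: A=3 B=3 C=0 D=0 ZF=0 PC=3
Step 4: PC=3 exec 'JNZ 6'. After: A=3 B=3 C=0 D=0 ZF=0 PC=6
Step 5: PC=6 exec 'HALT'. After: A=3 B=3 C=0 D=0 ZF=0 PC=6 HALTED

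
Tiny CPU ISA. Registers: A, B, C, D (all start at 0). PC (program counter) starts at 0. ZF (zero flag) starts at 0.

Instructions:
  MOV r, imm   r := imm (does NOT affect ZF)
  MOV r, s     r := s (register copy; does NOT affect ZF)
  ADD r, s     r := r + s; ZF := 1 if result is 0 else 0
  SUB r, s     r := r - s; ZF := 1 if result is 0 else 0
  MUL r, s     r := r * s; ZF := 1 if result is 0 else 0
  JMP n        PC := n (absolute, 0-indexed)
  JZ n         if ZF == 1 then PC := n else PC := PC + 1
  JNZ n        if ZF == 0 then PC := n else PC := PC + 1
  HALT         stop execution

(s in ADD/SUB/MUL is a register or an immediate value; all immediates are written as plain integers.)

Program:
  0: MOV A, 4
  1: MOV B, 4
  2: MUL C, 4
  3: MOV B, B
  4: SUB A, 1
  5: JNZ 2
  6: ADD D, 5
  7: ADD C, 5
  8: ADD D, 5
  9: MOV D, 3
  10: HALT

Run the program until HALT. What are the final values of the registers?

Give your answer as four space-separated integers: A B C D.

Step 1: PC=0 exec 'MOV A, 4'. After: A=4 B=0 C=0 D=0 ZF=0 PC=1
Step 2: PC=1 exec 'MOV B, 4'. After: A=4 B=4 C=0 D=0 ZF=0 PC=2
Step 3: PC=2 exec 'MUL C, 4'. After: A=4 B=4 C=0 D=0 ZF=1 PC=3
Step 4: PC=3 exec 'MOV B, B'. After: A=4 B=4 C=0 D=0 ZF=1 PC=4
Step 5: PC=4 exec 'SUB A, 1'. After: A=3 B=4 C=0 D=0 ZF=0 PC=5
Step 6: PC=5 exec 'JNZ 2'. After: A=3 B=4 C=0 D=0 ZF=0 PC=2
Step 7: PC=2 exec 'MUL C, 4'. After: A=3 B=4 C=0 D=0 ZF=1 PC=3
Step 8: PC=3 exec 'MOV B, B'. After: A=3 B=4 C=0 D=0 ZF=1 PC=4
Step 9: PC=4 exec 'SUB A, 1'. After: A=2 B=4 C=0 D=0 ZF=0 PC=5
Step 10: PC=5 exec 'JNZ 2'. After: A=2 B=4 C=0 D=0 ZF=0 PC=2
Step 11: PC=2 exec 'MUL C, 4'. After: A=2 B=4 C=0 D=0 ZF=1 PC=3
Step 12: PC=3 exec 'MOV B, B'. After: A=2 B=4 C=0 D=0 ZF=1 PC=4
Step 13: PC=4 exec 'SUB A, 1'. After: A=1 B=4 C=0 D=0 ZF=0 PC=5
Step 14: PC=5 exec 'JNZ 2'. After: A=1 B=4 C=0 D=0 ZF=0 PC=2
Step 15: PC=2 exec 'MUL C, 4'. After: A=1 B=4 C=0 D=0 ZF=1 PC=3
Step 16: PC=3 exec 'MOV B, B'. After: A=1 B=4 C=0 D=0 ZF=1 PC=4
Step 17: PC=4 exec 'SUB A, 1'. After: A=0 B=4 C=0 D=0 ZF=1 PC=5
Step 18: PC=5 exec 'JNZ 2'. After: A=0 B=4 C=0 D=0 ZF=1 PC=6
Step 19: PC=6 exec 'ADD D, 5'. After: A=0 B=4 C=0 D=5 ZF=0 PC=7
Step 20: PC=7 exec 'ADD C, 5'. After: A=0 B=4 C=5 D=5 ZF=0 PC=8
Step 21: PC=8 exec 'ADD D, 5'. After: A=0 B=4 C=5 D=10 ZF=0 PC=9
Step 22: PC=9 exec 'MOV D, 3'. After: A=0 B=4 C=5 D=3 ZF=0 PC=10
Step 23: PC=10 exec 'HALT'. After: A=0 B=4 C=5 D=3 ZF=0 PC=10 HALTED

Answer: 0 4 5 3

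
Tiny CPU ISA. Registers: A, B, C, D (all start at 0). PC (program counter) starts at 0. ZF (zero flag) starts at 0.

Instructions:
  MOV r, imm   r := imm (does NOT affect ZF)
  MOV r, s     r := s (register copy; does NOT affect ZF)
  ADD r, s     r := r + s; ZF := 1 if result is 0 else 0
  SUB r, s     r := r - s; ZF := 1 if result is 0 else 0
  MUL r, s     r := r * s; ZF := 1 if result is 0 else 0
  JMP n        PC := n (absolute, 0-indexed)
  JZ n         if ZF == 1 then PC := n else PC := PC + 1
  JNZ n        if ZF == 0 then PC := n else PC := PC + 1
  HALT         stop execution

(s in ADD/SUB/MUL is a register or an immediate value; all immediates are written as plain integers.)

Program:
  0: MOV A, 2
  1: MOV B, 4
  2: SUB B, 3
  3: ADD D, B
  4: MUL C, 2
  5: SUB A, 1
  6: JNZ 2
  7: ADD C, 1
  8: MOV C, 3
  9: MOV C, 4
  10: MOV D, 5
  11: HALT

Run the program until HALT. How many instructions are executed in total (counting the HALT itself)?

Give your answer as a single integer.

Step 1: PC=0 exec 'MOV A, 2'. After: A=2 B=0 C=0 D=0 ZF=0 PC=1
Step 2: PC=1 exec 'MOV B, 4'. After: A=2 B=4 C=0 D=0 ZF=0 PC=2
Step 3: PC=2 exec 'SUB B, 3'. After: A=2 B=1 C=0 D=0 ZF=0 PC=3
Step 4: PC=3 exec 'ADD D, B'. After: A=2 B=1 C=0 D=1 ZF=0 PC=4
Step 5: PC=4 exec 'MUL C, 2'. After: A=2 B=1 C=0 D=1 ZF=1 PC=5
Step 6: PC=5 exec 'SUB A, 1'. After: A=1 B=1 C=0 D=1 ZF=0 PC=6
Step 7: PC=6 exec 'JNZ 2'. After: A=1 B=1 C=0 D=1 ZF=0 PC=2
Step 8: PC=2 exec 'SUB B, 3'. After: A=1 B=-2 C=0 D=1 ZF=0 PC=3
Step 9: PC=3 exec 'ADD D, B'. After: A=1 B=-2 C=0 D=-1 ZF=0 PC=4
Step 10: PC=4 exec 'MUL C, 2'. After: A=1 B=-2 C=0 D=-1 ZF=1 PC=5
Step 11: PC=5 exec 'SUB A, 1'. After: A=0 B=-2 C=0 D=-1 ZF=1 PC=6
Step 12: PC=6 exec 'JNZ 2'. After: A=0 B=-2 C=0 D=-1 ZF=1 PC=7
Step 13: PC=7 exec 'ADD C, 1'. After: A=0 B=-2 C=1 D=-1 ZF=0 PC=8
Step 14: PC=8 exec 'MOV C, 3'. After: A=0 B=-2 C=3 D=-1 ZF=0 PC=9
Step 15: PC=9 exec 'MOV C, 4'. After: A=0 B=-2 C=4 D=-1 ZF=0 PC=10
Step 16: PC=10 exec 'MOV D, 5'. After: A=0 B=-2 C=4 D=5 ZF=0 PC=11
Step 17: PC=11 exec 'HALT'. After: A=0 B=-2 C=4 D=5 ZF=0 PC=11 HALTED
Total instructions executed: 17

Answer: 17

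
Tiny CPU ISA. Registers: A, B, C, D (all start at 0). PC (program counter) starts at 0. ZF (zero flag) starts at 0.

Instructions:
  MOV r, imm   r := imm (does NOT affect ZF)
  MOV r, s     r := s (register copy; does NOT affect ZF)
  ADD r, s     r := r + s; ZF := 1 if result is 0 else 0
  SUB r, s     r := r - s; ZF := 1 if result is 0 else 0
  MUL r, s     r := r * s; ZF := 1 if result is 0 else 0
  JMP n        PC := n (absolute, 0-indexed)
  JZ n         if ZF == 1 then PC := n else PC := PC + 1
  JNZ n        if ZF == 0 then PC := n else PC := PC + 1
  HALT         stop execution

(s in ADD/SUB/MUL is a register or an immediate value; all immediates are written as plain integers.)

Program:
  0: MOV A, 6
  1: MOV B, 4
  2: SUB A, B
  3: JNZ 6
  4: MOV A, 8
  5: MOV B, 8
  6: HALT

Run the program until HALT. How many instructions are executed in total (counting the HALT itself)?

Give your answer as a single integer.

Answer: 5

Derivation:
Step 1: PC=0 exec 'MOV A, 6'. After: A=6 B=0 C=0 D=0 ZF=0 PC=1
Step 2: PC=1 exec 'MOV B, 4'. After: A=6 B=4 C=0 D=0 ZF=0 PC=2
Step 3: PC=2 exec 'SUB A, B'. After: A=2 B=4 C=0 D=0 ZF=0 PC=3
Step 4: PC=3 exec 'JNZ 6'. After: A=2 B=4 C=0 D=0 ZF=0 PC=6
Step 5: PC=6 exec 'HALT'. After: A=2 B=4 C=0 D=0 ZF=0 PC=6 HALTED
Total instructions executed: 5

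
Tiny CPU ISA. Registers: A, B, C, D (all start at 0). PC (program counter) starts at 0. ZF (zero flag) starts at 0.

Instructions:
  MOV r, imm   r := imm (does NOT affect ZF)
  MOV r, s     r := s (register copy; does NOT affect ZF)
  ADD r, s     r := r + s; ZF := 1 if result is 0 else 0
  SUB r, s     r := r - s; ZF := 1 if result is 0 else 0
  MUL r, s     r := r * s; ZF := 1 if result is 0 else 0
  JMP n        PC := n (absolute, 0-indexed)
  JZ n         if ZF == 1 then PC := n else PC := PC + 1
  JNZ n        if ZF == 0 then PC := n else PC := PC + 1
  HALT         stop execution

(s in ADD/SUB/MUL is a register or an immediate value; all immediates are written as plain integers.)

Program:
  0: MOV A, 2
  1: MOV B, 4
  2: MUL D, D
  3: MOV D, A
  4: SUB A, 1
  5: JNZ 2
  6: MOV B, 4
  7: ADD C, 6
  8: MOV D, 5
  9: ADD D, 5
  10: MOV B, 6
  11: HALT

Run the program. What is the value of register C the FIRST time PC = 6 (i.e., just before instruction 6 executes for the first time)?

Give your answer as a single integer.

Step 1: PC=0 exec 'MOV A, 2'. After: A=2 B=0 C=0 D=0 ZF=0 PC=1
Step 2: PC=1 exec 'MOV B, 4'. After: A=2 B=4 C=0 D=0 ZF=0 PC=2
Step 3: PC=2 exec 'MUL D, D'. After: A=2 B=4 C=0 D=0 ZF=1 PC=3
Step 4: PC=3 exec 'MOV D, A'. After: A=2 B=4 C=0 D=2 ZF=1 PC=4
Step 5: PC=4 exec 'SUB A, 1'. After: A=1 B=4 C=0 D=2 ZF=0 PC=5
Step 6: PC=5 exec 'JNZ 2'. After: A=1 B=4 C=0 D=2 ZF=0 PC=2
Step 7: PC=2 exec 'MUL D, D'. After: A=1 B=4 C=0 D=4 ZF=0 PC=3
Step 8: PC=3 exec 'MOV D, A'. After: A=1 B=4 C=0 D=1 ZF=0 PC=4
Step 9: PC=4 exec 'SUB A, 1'. After: A=0 B=4 C=0 D=1 ZF=1 PC=5
Step 10: PC=5 exec 'JNZ 2'. After: A=0 B=4 C=0 D=1 ZF=1 PC=6
First time PC=6: C=0

0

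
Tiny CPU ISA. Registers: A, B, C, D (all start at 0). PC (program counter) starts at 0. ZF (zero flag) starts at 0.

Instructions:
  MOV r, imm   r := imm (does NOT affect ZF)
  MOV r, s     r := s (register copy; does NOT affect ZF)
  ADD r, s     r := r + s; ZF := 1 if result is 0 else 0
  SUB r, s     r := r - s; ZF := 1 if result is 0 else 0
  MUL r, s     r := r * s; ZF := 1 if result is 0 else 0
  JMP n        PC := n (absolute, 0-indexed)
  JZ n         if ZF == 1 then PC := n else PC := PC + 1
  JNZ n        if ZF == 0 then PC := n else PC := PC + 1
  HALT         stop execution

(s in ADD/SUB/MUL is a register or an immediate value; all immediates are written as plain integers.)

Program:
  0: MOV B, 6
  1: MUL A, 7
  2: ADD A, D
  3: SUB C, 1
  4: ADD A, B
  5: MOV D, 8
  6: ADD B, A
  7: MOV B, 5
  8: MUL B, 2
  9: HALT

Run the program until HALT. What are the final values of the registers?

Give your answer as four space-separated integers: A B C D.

Answer: 6 10 -1 8

Derivation:
Step 1: PC=0 exec 'MOV B, 6'. After: A=0 B=6 C=0 D=0 ZF=0 PC=1
Step 2: PC=1 exec 'MUL A, 7'. After: A=0 B=6 C=0 D=0 ZF=1 PC=2
Step 3: PC=2 exec 'ADD A, D'. After: A=0 B=6 C=0 D=0 ZF=1 PC=3
Step 4: PC=3 exec 'SUB C, 1'. After: A=0 B=6 C=-1 D=0 ZF=0 PC=4
Step 5: PC=4 exec 'ADD A, B'. After: A=6 B=6 C=-1 D=0 ZF=0 PC=5
Step 6: PC=5 exec 'MOV D, 8'. After: A=6 B=6 C=-1 D=8 ZF=0 PC=6
Step 7: PC=6 exec 'ADD B, A'. After: A=6 B=12 C=-1 D=8 ZF=0 PC=7
Step 8: PC=7 exec 'MOV B, 5'. After: A=6 B=5 C=-1 D=8 ZF=0 PC=8
Step 9: PC=8 exec 'MUL B, 2'. After: A=6 B=10 C=-1 D=8 ZF=0 PC=9
Step 10: PC=9 exec 'HALT'. After: A=6 B=10 C=-1 D=8 ZF=0 PC=9 HALTED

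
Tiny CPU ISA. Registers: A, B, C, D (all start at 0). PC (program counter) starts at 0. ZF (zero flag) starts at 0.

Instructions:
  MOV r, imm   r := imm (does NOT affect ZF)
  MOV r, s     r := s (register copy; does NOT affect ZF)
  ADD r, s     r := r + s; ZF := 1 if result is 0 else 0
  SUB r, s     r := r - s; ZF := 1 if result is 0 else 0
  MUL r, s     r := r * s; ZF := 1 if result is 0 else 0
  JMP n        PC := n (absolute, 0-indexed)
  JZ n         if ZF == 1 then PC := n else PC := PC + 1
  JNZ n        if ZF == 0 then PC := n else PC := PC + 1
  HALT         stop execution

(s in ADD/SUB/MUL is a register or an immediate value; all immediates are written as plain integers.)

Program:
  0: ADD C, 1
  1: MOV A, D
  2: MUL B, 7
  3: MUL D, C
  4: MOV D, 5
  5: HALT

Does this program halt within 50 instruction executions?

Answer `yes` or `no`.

Step 1: PC=0 exec 'ADD C, 1'. After: A=0 B=0 C=1 D=0 ZF=0 PC=1
Step 2: PC=1 exec 'MOV A, D'. After: A=0 B=0 C=1 D=0 ZF=0 PC=2
Step 3: PC=2 exec 'MUL B, 7'. After: A=0 B=0 C=1 D=0 ZF=1 PC=3
Step 4: PC=3 exec 'MUL D, C'. After: A=0 B=0 C=1 D=0 ZF=1 PC=4
Step 5: PC=4 exec 'MOV D, 5'. After: A=0 B=0 C=1 D=5 ZF=1 PC=5
Step 6: PC=5 exec 'HALT'. After: A=0 B=0 C=1 D=5 ZF=1 PC=5 HALTED

Answer: yes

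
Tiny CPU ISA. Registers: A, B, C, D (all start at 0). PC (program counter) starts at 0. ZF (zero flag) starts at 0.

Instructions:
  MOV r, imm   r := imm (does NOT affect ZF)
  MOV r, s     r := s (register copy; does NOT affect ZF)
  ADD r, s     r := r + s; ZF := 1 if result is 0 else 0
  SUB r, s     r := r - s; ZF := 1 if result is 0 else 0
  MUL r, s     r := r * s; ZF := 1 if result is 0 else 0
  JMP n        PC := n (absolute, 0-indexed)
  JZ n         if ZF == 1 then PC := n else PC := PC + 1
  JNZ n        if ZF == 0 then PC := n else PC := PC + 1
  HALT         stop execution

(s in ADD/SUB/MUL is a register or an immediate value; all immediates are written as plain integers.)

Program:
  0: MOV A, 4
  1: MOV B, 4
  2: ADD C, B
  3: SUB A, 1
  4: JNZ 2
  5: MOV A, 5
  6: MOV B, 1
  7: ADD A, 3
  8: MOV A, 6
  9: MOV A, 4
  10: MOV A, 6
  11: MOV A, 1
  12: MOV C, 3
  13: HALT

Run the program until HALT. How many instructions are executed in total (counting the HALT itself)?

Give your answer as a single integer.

Step 1: PC=0 exec 'MOV A, 4'. After: A=4 B=0 C=0 D=0 ZF=0 PC=1
Step 2: PC=1 exec 'MOV B, 4'. After: A=4 B=4 C=0 D=0 ZF=0 PC=2
Step 3: PC=2 exec 'ADD C, B'. After: A=4 B=4 C=4 D=0 ZF=0 PC=3
Step 4: PC=3 exec 'SUB A, 1'. After: A=3 B=4 C=4 D=0 ZF=0 PC=4
Step 5: PC=4 exec 'JNZ 2'. After: A=3 B=4 C=4 D=0 ZF=0 PC=2
Step 6: PC=2 exec 'ADD C, B'. After: A=3 B=4 C=8 D=0 ZF=0 PC=3
Step 7: PC=3 exec 'SUB A, 1'. After: A=2 B=4 C=8 D=0 ZF=0 PC=4
Step 8: PC=4 exec 'JNZ 2'. After: A=2 B=4 C=8 D=0 ZF=0 PC=2
Step 9: PC=2 exec 'ADD C, B'. After: A=2 B=4 C=12 D=0 ZF=0 PC=3
Step 10: PC=3 exec 'SUB A, 1'. After: A=1 B=4 C=12 D=0 ZF=0 PC=4
Step 11: PC=4 exec 'JNZ 2'. After: A=1 B=4 C=12 D=0 ZF=0 PC=2
Step 12: PC=2 exec 'ADD C, B'. After: A=1 B=4 C=16 D=0 ZF=0 PC=3
Step 13: PC=3 exec 'SUB A, 1'. After: A=0 B=4 C=16 D=0 ZF=1 PC=4
Step 14: PC=4 exec 'JNZ 2'. After: A=0 B=4 C=16 D=0 ZF=1 PC=5
Step 15: PC=5 exec 'MOV A, 5'. After: A=5 B=4 C=16 D=0 ZF=1 PC=6
Step 16: PC=6 exec 'MOV B, 1'. After: A=5 B=1 C=16 D=0 ZF=1 PC=7
Step 17: PC=7 exec 'ADD A, 3'. After: A=8 B=1 C=16 D=0 ZF=0 PC=8
Step 18: PC=8 exec 'MOV A, 6'. After: A=6 B=1 C=16 D=0 ZF=0 PC=9
Step 19: PC=9 exec 'MOV A, 4'. After: A=4 B=1 C=16 D=0 ZF=0 PC=10
Step 20: PC=10 exec 'MOV A, 6'. After: A=6 B=1 C=16 D=0 ZF=0 PC=11
Step 21: PC=11 exec 'MOV A, 1'. After: A=1 B=1 C=16 D=0 ZF=0 PC=12
Step 22: PC=12 exec 'MOV C, 3'. After: A=1 B=1 C=3 D=0 ZF=0 PC=13
Step 23: PC=13 exec 'HALT'. After: A=1 B=1 C=3 D=0 ZF=0 PC=13 HALTED
Total instructions executed: 23

Answer: 23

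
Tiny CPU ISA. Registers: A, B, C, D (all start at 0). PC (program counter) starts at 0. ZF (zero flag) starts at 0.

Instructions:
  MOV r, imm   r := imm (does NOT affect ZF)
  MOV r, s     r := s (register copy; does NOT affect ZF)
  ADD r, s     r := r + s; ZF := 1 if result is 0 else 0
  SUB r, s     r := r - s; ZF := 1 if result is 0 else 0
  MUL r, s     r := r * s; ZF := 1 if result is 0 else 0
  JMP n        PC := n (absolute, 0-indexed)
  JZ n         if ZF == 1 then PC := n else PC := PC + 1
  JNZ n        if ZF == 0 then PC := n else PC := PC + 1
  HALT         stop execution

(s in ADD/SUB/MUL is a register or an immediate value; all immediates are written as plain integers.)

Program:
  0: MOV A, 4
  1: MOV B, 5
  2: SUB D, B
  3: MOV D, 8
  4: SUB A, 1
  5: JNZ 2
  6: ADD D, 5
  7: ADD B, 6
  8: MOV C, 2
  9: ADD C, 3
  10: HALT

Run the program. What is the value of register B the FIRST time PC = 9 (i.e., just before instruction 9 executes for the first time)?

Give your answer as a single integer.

Step 1: PC=0 exec 'MOV A, 4'. After: A=4 B=0 C=0 D=0 ZF=0 PC=1
Step 2: PC=1 exec 'MOV B, 5'. After: A=4 B=5 C=0 D=0 ZF=0 PC=2
Step 3: PC=2 exec 'SUB D, B'. After: A=4 B=5 C=0 D=-5 ZF=0 PC=3
Step 4: PC=3 exec 'MOV D, 8'. After: A=4 B=5 C=0 D=8 ZF=0 PC=4
Step 5: PC=4 exec 'SUB A, 1'. After: A=3 B=5 C=0 D=8 ZF=0 PC=5
Step 6: PC=5 exec 'JNZ 2'. After: A=3 B=5 C=0 D=8 ZF=0 PC=2
Step 7: PC=2 exec 'SUB D, B'. After: A=3 B=5 C=0 D=3 ZF=0 PC=3
Step 8: PC=3 exec 'MOV D, 8'. After: A=3 B=5 C=0 D=8 ZF=0 PC=4
Step 9: PC=4 exec 'SUB A, 1'. After: A=2 B=5 C=0 D=8 ZF=0 PC=5
Step 10: PC=5 exec 'JNZ 2'. After: A=2 B=5 C=0 D=8 ZF=0 PC=2
Step 11: PC=2 exec 'SUB D, B'. After: A=2 B=5 C=0 D=3 ZF=0 PC=3
Step 12: PC=3 exec 'MOV D, 8'. After: A=2 B=5 C=0 D=8 ZF=0 PC=4
Step 13: PC=4 exec 'SUB A, 1'. After: A=1 B=5 C=0 D=8 ZF=0 PC=5
Step 14: PC=5 exec 'JNZ 2'. After: A=1 B=5 C=0 D=8 ZF=0 PC=2
Step 15: PC=2 exec 'SUB D, B'. After: A=1 B=5 C=0 D=3 ZF=0 PC=3
Step 16: PC=3 exec 'MOV D, 8'. After: A=1 B=5 C=0 D=8 ZF=0 PC=4
Step 17: PC=4 exec 'SUB A, 1'. After: A=0 B=5 C=0 D=8 ZF=1 PC=5
Step 18: PC=5 exec 'JNZ 2'. After: A=0 B=5 C=0 D=8 ZF=1 PC=6
Step 19: PC=6 exec 'ADD D, 5'. After: A=0 B=5 C=0 D=13 ZF=0 PC=7
Step 20: PC=7 exec 'ADD B, 6'. After: A=0 B=11 C=0 D=13 ZF=0 PC=8
Step 21: PC=8 exec 'MOV C, 2'. After: A=0 B=11 C=2 D=13 ZF=0 PC=9
First time PC=9: B=11

11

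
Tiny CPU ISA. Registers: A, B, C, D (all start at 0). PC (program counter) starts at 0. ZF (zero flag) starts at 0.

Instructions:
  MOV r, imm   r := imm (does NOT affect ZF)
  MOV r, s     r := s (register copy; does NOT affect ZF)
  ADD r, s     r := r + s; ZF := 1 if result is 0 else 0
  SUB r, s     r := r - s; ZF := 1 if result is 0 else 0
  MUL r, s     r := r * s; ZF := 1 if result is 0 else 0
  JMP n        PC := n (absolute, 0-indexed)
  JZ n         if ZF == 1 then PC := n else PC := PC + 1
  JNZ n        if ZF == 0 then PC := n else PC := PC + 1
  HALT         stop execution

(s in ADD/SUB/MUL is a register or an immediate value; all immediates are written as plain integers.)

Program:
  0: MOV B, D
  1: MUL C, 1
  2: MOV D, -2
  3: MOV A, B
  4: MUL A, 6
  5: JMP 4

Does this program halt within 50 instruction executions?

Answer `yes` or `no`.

Step 1: PC=0 exec 'MOV B, D'. After: A=0 B=0 C=0 D=0 ZF=0 PC=1
Step 2: PC=1 exec 'MUL C, 1'. After: A=0 B=0 C=0 D=0 ZF=1 PC=2
Step 3: PC=2 exec 'MOV D, -2'. After: A=0 B=0 C=0 D=-2 ZF=1 PC=3
Step 4: PC=3 exec 'MOV A, B'. After: A=0 B=0 C=0 D=-2 ZF=1 PC=4
Step 5: PC=4 exec 'MUL A, 6'. After: A=0 B=0 C=0 D=-2 ZF=1 PC=5
Step 6: PC=5 exec 'JMP 4'. After: A=0 B=0 C=0 D=-2 ZF=1 PC=4
State after step 6 equals state after step 4: the program is in a cycle of length 2 and will never halt.

Answer: no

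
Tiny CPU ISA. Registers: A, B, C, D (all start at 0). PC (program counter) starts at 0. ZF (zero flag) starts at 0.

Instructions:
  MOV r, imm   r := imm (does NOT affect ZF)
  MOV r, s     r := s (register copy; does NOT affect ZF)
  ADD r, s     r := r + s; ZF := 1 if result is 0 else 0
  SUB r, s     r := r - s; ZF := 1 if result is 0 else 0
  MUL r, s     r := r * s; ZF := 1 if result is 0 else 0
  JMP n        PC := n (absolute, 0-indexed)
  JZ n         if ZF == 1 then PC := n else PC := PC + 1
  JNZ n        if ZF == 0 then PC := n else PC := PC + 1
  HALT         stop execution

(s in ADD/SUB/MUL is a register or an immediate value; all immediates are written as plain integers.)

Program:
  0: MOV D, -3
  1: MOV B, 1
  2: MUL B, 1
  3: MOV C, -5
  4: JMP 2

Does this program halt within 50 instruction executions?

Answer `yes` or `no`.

Answer: no

Derivation:
Step 1: PC=0 exec 'MOV D, -3'. After: A=0 B=0 C=0 D=-3 ZF=0 PC=1
Step 2: PC=1 exec 'MOV B, 1'. After: A=0 B=1 C=0 D=-3 ZF=0 PC=2
Step 3: PC=2 exec 'MUL B, 1'. After: A=0 B=1 C=0 D=-3 ZF=0 PC=3
Step 4: PC=3 exec 'MOV C, -5'. After: A=0 B=1 C=-5 D=-3 ZF=0 PC=4
Step 5: PC=4 exec 'JMP 2'. After: A=0 B=1 C=-5 D=-3 ZF=0 PC=2
Step 6: PC=2 exec 'MUL B, 1'. After: A=0 B=1 C=-5 D=-3 ZF=0 PC=3
Step 7: PC=3 exec 'MOV C, -5'. After: A=0 B=1 C=-5 D=-3 ZF=0 PC=4
State after step 7 equals state after step 4: the program is in a cycle of length 3 and will never halt.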